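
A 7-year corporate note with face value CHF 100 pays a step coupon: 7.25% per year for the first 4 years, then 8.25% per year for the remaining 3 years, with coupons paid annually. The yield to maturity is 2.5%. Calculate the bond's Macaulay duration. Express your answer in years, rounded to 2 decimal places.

5.91 years

Periodic yield y = 0.025. Discount each cash flow and weight by its year:
  t   CF        PV=CF/(1+0.025)^t    t·PV
  1         7.25         7.0732         7.0732
  2         7.25         6.9007        13.8013
  3         7.25         6.7323        20.1970
  4         7.25         6.5681        26.2726
  5         8.25         7.2918        36.4590
  6         8.25         7.1139        42.6837
  7       108.25        91.0670       637.4687
  Σ                    132.7470       783.9555
Price P = Σ PV = 132.7470.
Macaulay duration = Σ(t·PV) / P = 783.9555 / 132.7470 = 5.90564 years.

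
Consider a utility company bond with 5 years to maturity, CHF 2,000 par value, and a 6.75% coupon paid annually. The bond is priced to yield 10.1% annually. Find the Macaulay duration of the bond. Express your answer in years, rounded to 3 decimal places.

4.359 years

Periodic yield y = 0.101. Discount each cash flow and weight by its year:
  t   CF        PV=CF/(1+0.101)^t    t·PV
  1       135.00       122.6158       122.6158
  2       135.00       111.3677       222.7353
  3       135.00       101.1514       303.4541
  4       135.00        91.8723       367.4891
  5     2,135.00     1,319.6577     6,598.2883
  Σ                  1,746.6648     7,614.5827
Price P = Σ PV = 1,746.6648.
Macaulay duration = Σ(t·PV) / P = 7,614.5827 / 1,746.6648 = 4.35950 years.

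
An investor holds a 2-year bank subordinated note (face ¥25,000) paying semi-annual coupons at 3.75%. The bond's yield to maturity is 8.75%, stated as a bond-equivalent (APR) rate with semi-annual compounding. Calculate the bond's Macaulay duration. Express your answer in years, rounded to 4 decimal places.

1.9424 years

Periodic yield y = 0.04375. Discount each cash flow and weight by its period:
  t   CF        PV=CF/(1+0.04375)^t    t·PV
  1       468.75       449.1018       449.1018
  2       468.75       430.2772       860.5543
  3       468.75       412.2416     1,236.7248
  4    25,468.75    21,459.6027    85,838.4106
  Σ                 22,751.2232    88,384.7916
Price P = Σ PV = 22,751.2232.
Macaulay duration = Σ(t·PV) / P = 88,384.7916 / 22,751.2232 = 3.88484 half-year periods.
In years: 3.88484 / 2 = 1.94242 years.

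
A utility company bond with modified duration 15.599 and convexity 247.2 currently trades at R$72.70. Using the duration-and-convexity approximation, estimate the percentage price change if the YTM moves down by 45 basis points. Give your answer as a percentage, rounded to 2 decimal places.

+7.27%

Duration effect: -D_mod·Δy = -15.599 × (-0.0045) = +0.0701955
Convexity effect: ½·C·(Δy)² = 0.5 × 247.2 × (-0.0045)² = +0.0025029
ΔP/P ≈ +0.0701955 + 0.0025029 = +0.0726984
= +7.26984%.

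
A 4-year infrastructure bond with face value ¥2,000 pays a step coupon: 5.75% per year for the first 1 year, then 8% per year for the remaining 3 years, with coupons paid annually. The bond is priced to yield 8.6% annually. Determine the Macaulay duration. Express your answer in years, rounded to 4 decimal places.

3.6280 years

Periodic yield y = 0.086. Discount each cash flow and weight by its year:
  t   CF        PV=CF/(1+0.086)^t    t·PV
  1       115.00       105.8932       105.8932
  2       160.00       135.6627       271.3253
  3       160.00       124.9196       374.7587
  4     2,160.00     1,552.8677     6,211.4707
  Σ                  1,919.3431     6,963.4479
Price P = Σ PV = 1,919.3431.
Macaulay duration = Σ(t·PV) / P = 6,963.4479 / 1,919.3431 = 3.62804 years.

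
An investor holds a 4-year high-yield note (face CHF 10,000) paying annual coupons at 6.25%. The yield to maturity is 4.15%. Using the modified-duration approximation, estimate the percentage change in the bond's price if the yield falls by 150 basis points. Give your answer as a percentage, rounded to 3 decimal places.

Periodic yield y = 0.0415. Modified duration first:
  t   CF        PV=CF/(1+0.0415)^t    t·PV
  1       625.00       600.0960       600.0960
  2       625.00       576.1844     1,152.3687
  3       625.00       553.2255     1,659.6765
  4    10,625.00     9,030.0851    36,120.3403
  Σ                 10,759.5910    39,532.4815
P = 10,759.5910; D_Mac = 3.67416 yrs; D_mod = 3.67416/(1+0.0415) = 3.52776 yrs.
ΔP/P ≈ -D_mod · Δy = -3.52776 × (-0.015) = +0.052916 = +5.2916%.

+5.292%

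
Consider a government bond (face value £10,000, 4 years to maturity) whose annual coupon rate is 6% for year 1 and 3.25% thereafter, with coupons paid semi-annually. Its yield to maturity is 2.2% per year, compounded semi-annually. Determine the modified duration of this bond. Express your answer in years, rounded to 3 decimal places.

Periodic yield y = 0.011. First find Macaulay duration:
  t   CF        PV=CF/(1+0.011)^t    t·PV
  1       300.00       296.7359       296.7359
  2       300.00       293.5073       587.0146
  3       162.50       157.2533       471.7600
  4       162.50       155.5424       622.1695
  5       162.50       153.8500       769.2502
  6       162.50       152.1761       913.0566
  7       162.50       150.5204     1,053.6426
  8    10,162.50     9,310.8925    74,487.1402
  Σ                 10,670.4780    79,200.7697
P = 10,670.4780; Macaulay duration = 79,200.7697 / 10,670.4780 = 7.42242 half-year periods = 3.71121 years.
Modified duration = D_Mac / (1 + y) = 3.71121 / 1.011 = 3.67083 years.

3.671 years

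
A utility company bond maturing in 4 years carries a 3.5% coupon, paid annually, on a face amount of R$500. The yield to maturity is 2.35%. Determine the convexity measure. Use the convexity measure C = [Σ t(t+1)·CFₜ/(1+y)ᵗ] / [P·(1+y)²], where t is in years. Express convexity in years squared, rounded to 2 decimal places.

17.86

With y = 0.0235:
  t   CF        PV=CF/(1+0.0235)^t    t·PV        t(t+1)·PV
  1        17.50        17.0982        17.0982          34.1964
  2        17.50        16.7056        33.4112         100.2337
  3        17.50        16.3220        48.9661         195.8645
  4       517.50       471.5839     1,886.3356       9,431.6779
  Σ                    521.7097     1,985.8111       9,761.9725
P = 521.7097.
Convexity = Σ t(t+1)·PV / [P·(1+y)²] = 9,761.9725 / (521.7097 × 1.047552) = 17.86212.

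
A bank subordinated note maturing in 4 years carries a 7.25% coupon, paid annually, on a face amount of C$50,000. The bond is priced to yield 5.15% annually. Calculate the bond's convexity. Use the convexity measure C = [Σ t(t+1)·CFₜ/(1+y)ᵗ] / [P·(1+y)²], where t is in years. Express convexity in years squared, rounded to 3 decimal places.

15.851

With y = 0.0515:
  t   CF        PV=CF/(1+0.0515)^t    t·PV        t(t+1)·PV
  1     3,625.00     3,447.4560     3,447.4560       6,894.9120
  2     3,625.00     3,278.6077     6,557.2154      19,671.6463
  3     3,625.00     3,118.0292     9,354.0876      37,416.3506
  4    53,625.00    43,866.2185   175,464.8738     877,324.3691
  Σ                 53,710.3114   194,823.6329     941,307.2780
P = 53,710.3114.
Convexity = Σ t(t+1)·PV / [P·(1+y)²] = 941,307.2780 / (53,710.3114 × 1.105652) = 15.85095.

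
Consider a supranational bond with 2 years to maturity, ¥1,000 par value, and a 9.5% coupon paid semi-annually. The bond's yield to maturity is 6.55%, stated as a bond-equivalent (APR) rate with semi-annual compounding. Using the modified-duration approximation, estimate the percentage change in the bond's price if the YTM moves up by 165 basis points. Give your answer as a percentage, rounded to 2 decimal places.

-2.99%

Periodic yield y = 0.03275. Modified duration first:
  t   CF        PV=CF/(1+0.03275)^t    t·PV
  1        47.50        45.9937        45.9937
  2        47.50        44.5352        89.0704
  3        47.50        43.1229       129.3687
  4     1,047.50       920.8168     3,683.2671
  Σ                  1,054.4686     3,947.6998
P = 1,054.4686; D_Mac = 3.74378 half-year periods = 1.87189 yrs; D_mod = 1.87189/(1+0.03275) = 1.81253 yrs.
ΔP/P ≈ -D_mod · Δy = -1.81253 × (+0.0165) = -0.029907 = -2.9907%.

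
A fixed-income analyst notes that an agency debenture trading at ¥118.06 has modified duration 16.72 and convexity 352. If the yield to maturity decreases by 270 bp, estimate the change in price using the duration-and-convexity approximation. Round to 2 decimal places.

+¥68.44

Duration effect: -D_mod·Δy = -16.72 × (-0.027) = +0.451440
Convexity effect: ½·C·(Δy)² = 0.5 × 352 × (-0.027)² = +0.1283040
ΔP/P ≈ +0.451440 + 0.1283040 = +0.579744
ΔP ≈ 118.06 × (+0.579744) = +68.44457664.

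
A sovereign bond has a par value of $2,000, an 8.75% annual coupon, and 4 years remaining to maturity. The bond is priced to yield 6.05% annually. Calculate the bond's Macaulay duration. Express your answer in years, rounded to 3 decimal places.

Periodic yield y = 0.0605. Discount each cash flow and weight by its year:
  t   CF        PV=CF/(1+0.0605)^t    t·PV
  1       175.00       165.0165       165.0165
  2       175.00       155.6025       311.2051
  3       175.00       146.7256       440.1769
  4     2,175.00     1,719.5570     6,878.2279
  Σ                  2,186.9017     7,794.6264
Price P = Σ PV = 2,186.9017.
Macaulay duration = Σ(t·PV) / P = 7,794.6264 / 2,186.9017 = 3.56423 years.

3.564 years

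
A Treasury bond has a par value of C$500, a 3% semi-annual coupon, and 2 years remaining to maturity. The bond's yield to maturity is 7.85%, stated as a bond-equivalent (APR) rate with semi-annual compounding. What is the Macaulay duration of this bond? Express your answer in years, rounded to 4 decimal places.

Periodic yield y = 0.03925. Discount each cash flow and weight by its period:
  t   CF        PV=CF/(1+0.03925)^t    t·PV
  1         7.50         7.2167         7.2167
  2         7.50         6.9442        13.8884
  3         7.50         6.6819        20.0458
  4       507.50       435.0668     1,740.2671
  Σ                    455.9096     1,781.4179
Price P = Σ PV = 455.9096.
Macaulay duration = Σ(t·PV) / P = 1,781.4179 / 455.9096 = 3.90739 half-year periods.
In years: 3.90739 / 2 = 1.95370 years.

1.9537 years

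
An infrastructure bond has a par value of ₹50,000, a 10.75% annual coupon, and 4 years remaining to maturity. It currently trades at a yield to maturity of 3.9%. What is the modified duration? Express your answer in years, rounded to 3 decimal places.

Periodic yield y = 0.039. First find Macaulay duration:
  t   CF        PV=CF/(1+0.039)^t    t·PV
  1     5,375.00     5,173.2435     5,173.2435
  2     5,375.00     4,979.0602     9,958.1203
  3     5,375.00     4,792.1657    14,376.4971
  4    55,375.00    47,517.2774   190,069.1096
  Σ                 62,461.7468   219,576.9706
P = 62,461.7468; Macaulay duration = 219,576.9706 / 62,461.7468 = 3.51538 years.
Modified duration = D_Mac / (1 + y) = 3.51538 / 1.039 = 3.38343 years.

3.383 years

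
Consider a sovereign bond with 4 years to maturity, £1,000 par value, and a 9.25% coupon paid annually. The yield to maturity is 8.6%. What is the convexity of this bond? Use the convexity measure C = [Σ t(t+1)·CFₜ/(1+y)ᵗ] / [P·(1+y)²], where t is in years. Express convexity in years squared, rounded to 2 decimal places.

14.29

With y = 0.086:
  t   CF        PV=CF/(1+0.086)^t    t·PV        t(t+1)·PV
  1        92.50        85.1750        85.1750         170.3499
  2        92.50        78.4300       156.8600         470.5799
  3        92.50        72.2191       216.6574         866.6296
  4     1,092.50       785.4203     3,141.6814      15,708.4068
  Σ                  1,021.2444     3,600.3737      17,215.9662
P = 1,021.2444.
Convexity = Σ t(t+1)·PV / [P·(1+y)²] = 17,215.9662 / (1,021.2444 × 1.179396) = 14.29361.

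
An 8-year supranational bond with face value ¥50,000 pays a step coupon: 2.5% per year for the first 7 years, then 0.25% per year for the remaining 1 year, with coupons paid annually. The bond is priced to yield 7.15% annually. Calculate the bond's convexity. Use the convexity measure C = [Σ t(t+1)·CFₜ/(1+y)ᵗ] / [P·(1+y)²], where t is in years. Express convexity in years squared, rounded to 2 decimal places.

54.43

With y = 0.0715:
  t   CF        PV=CF/(1+0.0715)^t    t·PV        t(t+1)·PV
  1     1,250.00     1,166.5889     1,166.5889       2,333.1778
  2     1,250.00     1,088.7437     2,177.4874       6,532.4623
  3     1,250.00     1,016.0931     3,048.2792      12,193.1168
  4     1,250.00       948.2903     3,793.1612      18,965.8061
  5     1,250.00       885.0120     4,425.0598      26,550.3586
  6     1,250.00       825.9561     4,955.7366      34,690.1559
  7     1,250.00       770.8410     5,395.8867      43,167.0939
  8    50,125.00    28,848.0846   230,784.6766   2,077,062.0893
  Σ                 35,549.6096   255,746.8764   2,221,494.2607
P = 35,549.6096.
Convexity = Σ t(t+1)·PV / [P·(1+y)²] = 2,221,494.2607 / (35,549.6096 × 1.148112) = 54.42846.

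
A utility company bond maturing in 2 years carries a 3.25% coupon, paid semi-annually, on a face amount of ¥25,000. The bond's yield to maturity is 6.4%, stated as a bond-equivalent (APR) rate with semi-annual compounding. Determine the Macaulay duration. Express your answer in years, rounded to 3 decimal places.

Periodic yield y = 0.032. Discount each cash flow and weight by its period:
  t   CF        PV=CF/(1+0.032)^t    t·PV
  1       406.25       393.6531       393.6531
  2       406.25       381.4468       762.8936
  3       406.25       369.6190     1,108.8570
  4    25,406.25    22,398.6466    89,594.5865
  Σ                 23,543.3655    91,859.9902
Price P = Σ PV = 23,543.3655.
Macaulay duration = Σ(t·PV) / P = 91,859.9902 / 23,543.3655 = 3.90174 half-year periods.
In years: 3.90174 / 2 = 1.95087 years.

1.951 years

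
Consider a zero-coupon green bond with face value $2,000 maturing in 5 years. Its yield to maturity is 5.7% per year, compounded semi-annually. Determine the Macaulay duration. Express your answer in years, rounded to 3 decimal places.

5.000 years

A zero-coupon bond has a single cash flow at maturity, so its Macaulay duration equals its maturity: 5 years.
(Equivalently: 10 semi-annual periods ÷ 2 = 5 years.)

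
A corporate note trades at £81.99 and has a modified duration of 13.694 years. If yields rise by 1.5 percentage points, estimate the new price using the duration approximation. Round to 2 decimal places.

£65.15

Duration approximation: ΔP/P ≈ -D_mod · Δy = -13.694 × (+0.015) = -0.205410.
New price ≈ 81.99 × (1 - 0.205410) = 65.1484341.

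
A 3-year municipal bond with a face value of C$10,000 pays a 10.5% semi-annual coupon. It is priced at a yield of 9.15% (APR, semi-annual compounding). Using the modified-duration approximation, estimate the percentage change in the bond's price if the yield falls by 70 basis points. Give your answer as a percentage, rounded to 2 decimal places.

Periodic yield y = 0.04575. Modified duration first:
  t   CF        PV=CF/(1+0.04575)^t    t·PV
  1       525.00       502.0320       502.0320
  2       525.00       480.0689       960.1378
  3       525.00       459.0666     1,377.1998
  4       525.00       438.9831     1,755.9324
  5       525.00       419.7783     2,098.8913
  6    10,525.00     8,047.3866    48,284.3195
  Σ                 10,347.3155    54,978.5128
P = 10,347.3155; D_Mac = 5.31331 half-year periods = 2.65666 yrs; D_mod = 2.65666/(1+0.04575) = 2.54043 yrs.
ΔP/P ≈ -D_mod · Δy = -2.54043 × (-0.007) = +0.017783 = +1.7783%.

+1.78%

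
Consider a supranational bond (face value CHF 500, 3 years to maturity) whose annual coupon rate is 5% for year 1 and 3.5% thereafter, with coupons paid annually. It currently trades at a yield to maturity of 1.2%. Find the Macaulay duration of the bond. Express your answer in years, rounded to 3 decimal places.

2.877 years

Periodic yield y = 0.012. Discount each cash flow and weight by its year:
  t   CF        PV=CF/(1+0.012)^t    t·PV
  1        25.00        24.7036        24.7036
  2        17.50        17.0874        34.1749
  3       517.50       499.3083     1,497.9250
  Σ                    541.0993     1,556.8034
Price P = Σ PV = 541.0993.
Macaulay duration = Σ(t·PV) / P = 1,556.8034 / 541.0993 = 2.87711 years.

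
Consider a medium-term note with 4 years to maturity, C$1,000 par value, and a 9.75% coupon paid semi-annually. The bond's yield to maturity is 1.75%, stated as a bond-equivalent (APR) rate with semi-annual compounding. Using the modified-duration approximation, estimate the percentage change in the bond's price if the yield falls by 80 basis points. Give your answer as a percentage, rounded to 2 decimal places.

+2.77%

Periodic yield y = 0.00875. Modified duration first:
  t   CF        PV=CF/(1+0.00875)^t    t·PV
  1        48.75        48.3271        48.3271
  2        48.75        47.9079        95.8159
  3        48.75        47.4924       142.4772
  4        48.75        47.0804       188.3217
  5        48.75        46.6721       233.3603
  6        48.75        46.2672       277.6033
  7        48.75        45.8659       321.0612
  8     1,048.75       978.1458     7,825.1664
  Σ                  1,307.7588     9,132.1330
P = 1,307.7588; D_Mac = 6.98304 half-year periods = 3.49152 yrs; D_mod = 3.49152/(1+0.00875) = 3.46123 yrs.
ΔP/P ≈ -D_mod · Δy = -3.46123 × (-0.008) = +0.027690 = +2.7690%.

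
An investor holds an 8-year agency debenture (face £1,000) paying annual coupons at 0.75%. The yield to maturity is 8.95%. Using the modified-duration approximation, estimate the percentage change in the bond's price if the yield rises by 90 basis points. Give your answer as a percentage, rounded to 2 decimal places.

-6.36%

Periodic yield y = 0.0895. Modified duration first:
  t   CF        PV=CF/(1+0.0895)^t    t·PV
  1         7.50         6.8839         6.8839
  2         7.50         6.3184        12.6368
  3         7.50         5.7994        17.3981
  4         7.50         5.3229        21.2918
  5         7.50         4.8857        24.4284
  6         7.50         4.4843        26.9060
  7         7.50         4.1160        28.8117
  8     1,007.50       507.4896     4,059.9171
  Σ                    545.3002     4,198.2737
P = 545.3002; D_Mac = 7.69901 yrs; D_mod = 7.69901/(1+0.0895) = 7.06656 yrs.
ΔP/P ≈ -D_mod · Δy = -7.06656 × (+0.009) = -0.063599 = -6.3599%.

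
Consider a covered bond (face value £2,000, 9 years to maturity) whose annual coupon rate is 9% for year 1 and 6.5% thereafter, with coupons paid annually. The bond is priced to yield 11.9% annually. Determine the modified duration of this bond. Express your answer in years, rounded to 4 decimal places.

5.8188 years

Periodic yield y = 0.119. First find Macaulay duration:
  t   CF        PV=CF/(1+0.119)^t    t·PV
  1       180.00       160.8579       160.8579
  2       130.00       103.8205       207.6410
  3       130.00        92.7797       278.3392
  4       130.00        82.9131       331.6523
  5       130.00        74.0957       370.4784
  6       130.00        66.2160       397.2959
  7       130.00        59.1742       414.2197
  8       130.00        52.8814       423.0509
  9     2,130.00       774.2992     6,968.6930
  Σ                  1,467.0377     9,552.2284
P = 1,467.0377; Macaulay duration = 9,552.2284 / 1,467.0377 = 6.51124 years.
Modified duration = D_Mac / (1 + y) = 6.51124 / 1.119 = 5.81880 years.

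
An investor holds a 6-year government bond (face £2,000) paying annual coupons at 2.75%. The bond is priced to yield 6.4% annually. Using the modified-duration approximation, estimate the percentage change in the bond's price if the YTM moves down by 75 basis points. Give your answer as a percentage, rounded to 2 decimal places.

+3.92%

Periodic yield y = 0.064. Modified duration first:
  t   CF        PV=CF/(1+0.064)^t    t·PV
  1        55.00        51.6917        51.6917
  2        55.00        48.5825        97.1649
  3        55.00        45.6602       136.9806
  4        55.00        42.9137       171.6549
  5        55.00        40.3324       201.6622
  6     2,055.00     1,416.3222     8,497.9331
  Σ                  1,645.5027     9,157.0875
P = 1,645.5027; D_Mac = 5.56492 yrs; D_mod = 5.56492/(1+0.064) = 5.23019 yrs.
ΔP/P ≈ -D_mod · Δy = -5.23019 × (-0.0075) = +0.039226 = +3.9226%.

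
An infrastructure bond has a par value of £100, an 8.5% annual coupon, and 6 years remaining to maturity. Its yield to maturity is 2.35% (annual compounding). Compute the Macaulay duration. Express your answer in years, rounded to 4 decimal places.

5.0986 years

Periodic yield y = 0.0235. Discount each cash flow and weight by its year:
  t   CF        PV=CF/(1+0.0235)^t    t·PV
  1         8.50         8.3048         8.3048
  2         8.50         8.1142        16.2283
  3         8.50         7.9278        23.7835
  4         8.50         7.7458        30.9833
  5         8.50         7.5680        37.8399
  6       108.50        94.3849       566.3096
  Σ                    134.0456       683.4494
Price P = Σ PV = 134.0456.
Macaulay duration = Σ(t·PV) / P = 683.4494 / 134.0456 = 5.09864 years.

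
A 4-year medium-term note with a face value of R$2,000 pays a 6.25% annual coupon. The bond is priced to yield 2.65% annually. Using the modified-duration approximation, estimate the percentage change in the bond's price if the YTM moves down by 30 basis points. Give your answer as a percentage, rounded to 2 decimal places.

Periodic yield y = 0.0265. Modified duration first:
  t   CF        PV=CF/(1+0.0265)^t    t·PV
  1       125.00       121.7730       121.7730
  2       125.00       118.6293       237.2587
  3       125.00       115.5668       346.7005
  4     2,125.00     1,913.9171     7,655.6683
  Σ                  2,269.8863     8,361.4005
P = 2,269.8863; D_Mac = 3.68362 yrs; D_mod = 3.68362/(1+0.0265) = 3.58853 yrs.
ΔP/P ≈ -D_mod · Δy = -3.58853 × (-0.003) = +0.010766 = +1.0766%.

+1.08%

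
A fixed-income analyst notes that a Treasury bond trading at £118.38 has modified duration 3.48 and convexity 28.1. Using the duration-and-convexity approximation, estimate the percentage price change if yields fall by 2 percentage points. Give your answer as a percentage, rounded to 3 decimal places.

Duration effect: -D_mod·Δy = -3.48 × (-0.02) = +0.069600
Convexity effect: ½·C·(Δy)² = 0.5 × 28.1 × (-0.02)² = +0.0056200
ΔP/P ≈ +0.069600 + 0.0056200 = +0.075220
= +7.5220%.

+7.522%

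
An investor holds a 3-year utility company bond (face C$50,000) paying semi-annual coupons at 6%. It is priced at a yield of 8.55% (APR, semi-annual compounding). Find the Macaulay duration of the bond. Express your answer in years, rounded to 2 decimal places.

Periodic yield y = 0.04275. Discount each cash flow and weight by its period:
  t   CF        PV=CF/(1+0.04275)^t    t·PV
  1     1,500.00     1,438.5040     1,438.5040
  2     1,500.00     1,379.5291     2,759.0582
  3     1,500.00     1,322.9720     3,968.9161
  4     1,500.00     1,268.7337     5,074.9347
  5     1,500.00     1,216.7189     6,083.5947
  6    51,500.00    40,061.3922   240,368.3533
  Σ                 46,687.8499   259,693.3609
Price P = Σ PV = 46,687.8499.
Macaulay duration = Σ(t·PV) / P = 259,693.3609 / 46,687.8499 = 5.56233 half-year periods.
In years: 5.56233 / 2 = 2.78117 years.

2.78 years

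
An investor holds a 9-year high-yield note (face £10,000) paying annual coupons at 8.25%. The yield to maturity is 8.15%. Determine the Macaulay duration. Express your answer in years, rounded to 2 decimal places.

6.70 years

Periodic yield y = 0.0815. Discount each cash flow and weight by its year:
  t   CF        PV=CF/(1+0.0815)^t    t·PV
  1       825.00       762.8294       762.8294
  2       825.00       705.3439     1,410.6878
  3       825.00       652.1904     1,956.5711
  4       825.00       603.0424     2,412.1696
  5       825.00       557.5982     2,787.9908
  6       825.00       515.5785     3,093.4711
  7       825.00       476.7254     3,337.0777
  8       825.00       440.8002     3,526.4014
  9    10,825.00     5,347.9728    48,131.7553
  Σ                 10,062.0811    67,418.9542
Price P = Σ PV = 10,062.0811.
Macaulay duration = Σ(t·PV) / P = 67,418.9542 / 10,062.0811 = 6.70030 years.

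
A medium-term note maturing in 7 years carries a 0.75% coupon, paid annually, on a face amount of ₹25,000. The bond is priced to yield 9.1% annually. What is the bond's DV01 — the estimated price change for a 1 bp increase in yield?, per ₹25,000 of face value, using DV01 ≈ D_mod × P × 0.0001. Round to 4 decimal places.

₹9.0334

Periodic yield y = 0.091.
  t   CF        PV=CF/(1+0.091)^t    t·PV
  1       187.50       171.8607       171.8607
  2       187.50       157.5258       315.0517
  3       187.50       144.3866       433.1599
  4       187.50       132.3434       529.3736
  5       187.50       121.3047       606.5233
  6       187.50       111.1867       667.1201
  7    25,187.50    13,690.2636    95,831.8450
  Σ                 14,528.8715    98,554.9343
P = 14,528.8715; D_Mac = 6.78339 yrs; D_mod = 6.21759 yrs.
DV01 ≈ 6.21759 × 14,528.8715 × 0.0001 = 9.033450.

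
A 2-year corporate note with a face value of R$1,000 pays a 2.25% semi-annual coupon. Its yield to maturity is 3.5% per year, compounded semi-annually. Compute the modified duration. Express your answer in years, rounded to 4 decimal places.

Periodic yield y = 0.0175. First find Macaulay duration:
  t   CF        PV=CF/(1+0.0175)^t    t·PV
  1        11.25        11.0565        11.0565
  2        11.25        10.8663        21.7327
  3        11.25        10.6795        32.0384
  4     1,011.25       943.4543     3,773.8172
  Σ                    976.0566     3,838.6447
P = 976.0566; Macaulay duration = 3,838.6447 / 976.0566 = 3.93281 half-year periods = 1.96640 years.
Modified duration = D_Mac / (1 + y) = 1.96640 / 1.0175 = 1.93258 years.

1.9326 years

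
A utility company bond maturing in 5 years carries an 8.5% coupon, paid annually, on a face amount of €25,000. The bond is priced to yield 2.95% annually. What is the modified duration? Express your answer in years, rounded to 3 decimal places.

Periodic yield y = 0.0295. First find Macaulay duration:
  t   CF        PV=CF/(1+0.0295)^t    t·PV
  1     2,125.00     2,064.1088     2,064.1088
  2     2,125.00     2,004.9624     4,009.9248
  3     2,125.00     1,947.5108     5,842.5325
  4     2,125.00     1,891.7055     7,566.8221
  5    27,125.00    23,455.1380   117,275.6899
  Σ                 31,363.4255   136,759.0780
P = 31,363.4255; Macaulay duration = 136,759.0780 / 31,363.4255 = 4.36046 years.
Modified duration = D_Mac / (1 + y) = 4.36046 / 1.0295 = 4.23552 years.

4.236 years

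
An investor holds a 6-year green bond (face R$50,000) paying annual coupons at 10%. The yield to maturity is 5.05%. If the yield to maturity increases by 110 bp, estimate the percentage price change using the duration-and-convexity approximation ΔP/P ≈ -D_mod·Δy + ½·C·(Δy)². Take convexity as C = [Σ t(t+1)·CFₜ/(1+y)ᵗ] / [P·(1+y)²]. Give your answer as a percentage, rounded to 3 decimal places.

-4.985%

With y = 0.0505:
  t   CF        PV=CF/(1+0.0505)^t    t·PV        t(t+1)·PV
  1     5,000.00     4,759.6383     4,759.6383       9,519.2765
  2     5,000.00     4,530.8313     9,061.6626      27,184.9877
  3     5,000.00     4,313.0236    12,939.0708      51,756.2832
  4     5,000.00     4,105.6864    16,422.7457      82,113.7286
  5     5,000.00     3,908.3165    19,541.5823     117,249.4935
  6    55,000.00    40,924.7796   245,548.6775   1,718,840.7426
  Σ                 62,542.2756   308,273.3771   2,006,664.5121
P = 62,542.2756; D_Mac = 4.92904 yrs; D_mod = 4.69209 yrs; C = 29.07428.
Duration effect: -4.69209 × (+0.011) = -0.051613
Convexity effect: 0.5 × 29.07428 × (0.011)² = +0.0017590
ΔP/P ≈ -0.051613 + 0.0017590 = -0.049854 = -4.9854%.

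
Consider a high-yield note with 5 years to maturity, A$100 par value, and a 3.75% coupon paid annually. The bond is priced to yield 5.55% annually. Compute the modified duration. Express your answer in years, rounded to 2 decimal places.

Periodic yield y = 0.0555. First find Macaulay duration:
  t   CF        PV=CF/(1+0.0555)^t    t·PV
  1         3.75         3.5528         3.5528
  2         3.75         3.3660         6.7320
  3         3.75         3.1890         9.5670
  4         3.75         3.0213        12.0853
  5       103.75        79.1948       395.9742
  Σ                     92.3240       427.9114
P = 92.3240; Macaulay duration = 427.9114 / 92.3240 = 4.63489 years.
Modified duration = D_Mac / (1 + y) = 4.63489 / 1.0555 = 4.39118 years.

4.39 years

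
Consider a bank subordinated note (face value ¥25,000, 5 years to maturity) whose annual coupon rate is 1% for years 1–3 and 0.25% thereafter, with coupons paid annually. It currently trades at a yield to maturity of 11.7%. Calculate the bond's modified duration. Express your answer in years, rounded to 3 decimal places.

Periodic yield y = 0.117. First find Macaulay duration:
  t   CF        PV=CF/(1+0.117)^t    t·PV
  1       250.00       223.8138       223.8138
  2       250.00       200.3704       400.7409
  3       250.00       179.3827       538.1480
  4        62.50        40.1483       160.5933
  5    25,062.50    14,413.1373    72,065.6866
  Σ                 15,056.8525    73,388.9826
P = 15,056.8525; Macaulay duration = 73,388.9826 / 15,056.8525 = 4.87413 years.
Modified duration = D_Mac / (1 + y) = 4.87413 / 1.117 = 4.36359 years.

4.364 years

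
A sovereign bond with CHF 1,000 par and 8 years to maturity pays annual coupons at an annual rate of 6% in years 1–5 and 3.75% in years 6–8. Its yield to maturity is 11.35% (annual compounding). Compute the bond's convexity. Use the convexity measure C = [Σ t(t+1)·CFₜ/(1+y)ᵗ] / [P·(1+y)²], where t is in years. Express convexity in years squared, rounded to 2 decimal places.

With y = 0.1135:
  t   CF        PV=CF/(1+0.1135)^t    t·PV        t(t+1)·PV
  1        60.00        53.8841        53.8841         107.7683
  2        60.00        48.3917        96.7834         290.3502
  3        60.00        43.4591       130.3773         521.5090
  4        60.00        39.0293       156.1171         780.5853
  5        60.00        35.0510       175.2549       1,051.5293
  6        37.50        19.6739       118.0433         826.3028
  7        37.50        17.6685       123.6795         989.4361
  8     1,037.50       439.0018     3,512.0147      31,608.1320
  Σ                    696.1594     4,366.1542      36,175.6130
P = 696.1594.
Convexity = Σ t(t+1)·PV / [P·(1+y)²] = 36,175.6130 / (696.1594 × 1.239882) = 41.91088.

41.91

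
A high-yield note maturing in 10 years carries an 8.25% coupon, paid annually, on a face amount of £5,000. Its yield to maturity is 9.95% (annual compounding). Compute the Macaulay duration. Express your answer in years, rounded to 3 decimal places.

7.009 years

Periodic yield y = 0.0995. Discount each cash flow and weight by its year:
  t   CF        PV=CF/(1+0.0995)^t    t·PV
  1       412.50       375.1705       375.1705
  2       412.50       341.2192       682.4384
  3       412.50       310.3404       931.0211
  4       412.50       282.2559     1,129.0236
  5       412.50       256.7130     1,283.5648
  6       412.50       233.4815     1,400.8892
  7       412.50       212.3525     1,486.4673
  8       412.50       193.1355     1,545.0839
  9       412.50       175.6576     1,580.9181
  10    5,412.50     2,096.2621    20,962.6205
  Σ                  4,476.5881    31,377.1974
Price P = Σ PV = 4,476.5881.
Macaulay duration = Σ(t·PV) / P = 31,377.1974 / 4,476.5881 = 7.00918 years.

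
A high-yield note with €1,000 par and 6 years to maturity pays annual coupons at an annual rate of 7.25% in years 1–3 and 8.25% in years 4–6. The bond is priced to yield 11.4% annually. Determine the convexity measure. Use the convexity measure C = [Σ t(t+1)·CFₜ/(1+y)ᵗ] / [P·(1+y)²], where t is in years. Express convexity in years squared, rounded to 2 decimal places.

26.17

With y = 0.114:
  t   CF        PV=CF/(1+0.114)^t    t·PV        t(t+1)·PV
  1        72.50        65.0808        65.0808         130.1616
  2        72.50        58.4208       116.8416         350.5249
  3        72.50        52.4424       157.3272         629.3086
  4        82.50        53.5690       214.2758       1,071.3791
  5        82.50        48.0870       240.4352       1,442.6110
  6     1,082.50       566.3915     3,398.3493      23,788.4448
  Σ                    843.9915     4,192.3098      27,412.4301
P = 843.9915.
Convexity = Σ t(t+1)·PV / [P·(1+y)²] = 27,412.4301 / (843.9915 × 1.240996) = 26.17213.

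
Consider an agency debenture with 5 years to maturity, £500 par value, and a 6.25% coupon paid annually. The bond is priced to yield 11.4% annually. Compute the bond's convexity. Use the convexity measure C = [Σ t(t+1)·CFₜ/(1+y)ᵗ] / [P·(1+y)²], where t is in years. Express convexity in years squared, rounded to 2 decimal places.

With y = 0.114:
  t   CF        PV=CF/(1+0.114)^t    t·PV        t(t+1)·PV
  1        31.25        28.0521        28.0521          56.1041
  2        31.25        25.1814        50.3628         151.0883
  3        31.25        22.6045        67.8134         271.2537
  4        31.25        20.2913        81.1651         405.8254
  5       531.25       309.6514     1,548.2568       9,289.5407
  Σ                    405.7806     1,775.6501      10,173.8123
P = 405.7806.
Convexity = Σ t(t+1)·PV / [P·(1+y)²] = 10,173.8123 / (405.7806 × 1.240996) = 20.20329.

20.20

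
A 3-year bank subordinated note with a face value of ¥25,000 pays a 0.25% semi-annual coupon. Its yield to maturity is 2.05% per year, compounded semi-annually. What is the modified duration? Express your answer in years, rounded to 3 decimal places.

Periodic yield y = 0.01025. First find Macaulay duration:
  t   CF        PV=CF/(1+0.01025)^t    t·PV
  1        31.25        30.9329        30.9329
  2        31.25        30.6191        61.2382
  3        31.25        30.3084        90.9253
  4        31.25        30.0009       120.0037
  5        31.25        29.6965       148.4827
  6    25,031.25    23,545.5795   141,273.4768
  Σ                 23,697.1374   141,725.0596
P = 23,697.1374; Macaulay duration = 141,725.0596 / 23,697.1374 = 5.98068 half-year periods = 2.99034 years.
Modified duration = D_Mac / (1 + y) = 2.99034 / 1.01025 = 2.96000 years.

2.960 years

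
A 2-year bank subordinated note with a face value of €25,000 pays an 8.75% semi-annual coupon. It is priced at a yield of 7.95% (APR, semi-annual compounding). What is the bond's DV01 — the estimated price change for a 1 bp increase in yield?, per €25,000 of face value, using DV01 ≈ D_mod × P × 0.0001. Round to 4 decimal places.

Periodic yield y = 0.03975.
  t   CF        PV=CF/(1+0.03975)^t    t·PV
  1     1,093.75     1,051.9356     1,051.9356
  2     1,093.75     1,011.7197     2,023.4394
  3     1,093.75       973.0413     2,919.1239
  4    26,093.75    22,326.5069    89,306.0277
  Σ                 25,363.2035    95,300.5266
P = 25,363.2035; D_Mac = 3.75743 half-year periods = 1.87872 yrs; D_mod = 1.80689 yrs.
DV01 ≈ 1.80689 × 25,363.2035 × 0.0001 = 4.582858.

€4.5829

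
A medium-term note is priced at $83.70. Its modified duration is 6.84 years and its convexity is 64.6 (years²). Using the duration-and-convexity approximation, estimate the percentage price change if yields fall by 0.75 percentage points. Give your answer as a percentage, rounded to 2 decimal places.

+5.31%

Duration effect: -D_mod·Δy = -6.84 × (-0.0075) = +0.051300
Convexity effect: ½·C·(Δy)² = 0.5 × 64.6 × (-0.0075)² = +0.001816875
ΔP/P ≈ +0.051300 + 0.001816875 = +0.053116875
= +5.3116875%.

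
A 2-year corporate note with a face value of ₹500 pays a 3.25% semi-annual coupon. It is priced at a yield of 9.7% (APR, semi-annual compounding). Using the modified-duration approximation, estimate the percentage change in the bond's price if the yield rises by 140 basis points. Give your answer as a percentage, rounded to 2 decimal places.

-2.60%

Periodic yield y = 0.0485. Modified duration first:
  t   CF        PV=CF/(1+0.0485)^t    t·PV
  1        8.125         7.7492         7.7492
  2        8.125         7.3907        14.7814
  3        8.125         7.0488        21.1465
  4      508.125       420.4330     1,681.7321
  Σ                    442.6218     1,725.4092
P = 442.6218; D_Mac = 3.89816 half-year periods = 1.94908 yrs; D_mod = 1.94908/(1+0.0485) = 1.85892 yrs.
ΔP/P ≈ -D_mod · Δy = -1.85892 × (+0.014) = -0.026025 = -2.6025%.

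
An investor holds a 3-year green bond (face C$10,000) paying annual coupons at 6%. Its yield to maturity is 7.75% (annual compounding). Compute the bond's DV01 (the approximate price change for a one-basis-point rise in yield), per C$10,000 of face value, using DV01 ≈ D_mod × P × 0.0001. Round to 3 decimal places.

Periodic yield y = 0.0775.
  t   CF        PV=CF/(1+0.0775)^t    t·PV
  1       600.00       556.8445       556.8445
  2       600.00       516.7931     1,033.5862
  3    10,600.00     8,473.3282    25,419.9846
  Σ                  9,546.9658    27,010.4153
P = 9,546.9658; D_Mac = 2.82921 yrs; D_mod = 2.62572 yrs.
DV01 ≈ 2.62572 × 9,546.9658 × 0.0001 = 2.506767.

C$2.507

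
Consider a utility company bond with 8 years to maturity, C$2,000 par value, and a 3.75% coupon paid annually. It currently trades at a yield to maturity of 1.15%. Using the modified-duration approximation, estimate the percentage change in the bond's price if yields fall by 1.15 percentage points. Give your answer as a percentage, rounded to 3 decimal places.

+8.132%

Periodic yield y = 0.0115. Modified duration first:
  t   CF        PV=CF/(1+0.0115)^t    t·PV
  1        75.00        74.1473        74.1473
  2        75.00        73.3043       146.6086
  3        75.00        72.4709       217.4127
  4        75.00        71.6470       286.5878
  5        75.00        70.8324       354.1619
  6        75.00        70.0271       420.1624
  7        75.00        69.2309       484.6164
  8     2,075.00     1,893.6120    15,148.8962
  Σ                  2,395.2718    17,132.5933
P = 2,395.2718; D_Mac = 7.15267 yrs; D_mod = 7.15267/(1+0.0115) = 7.07135 yrs.
ΔP/P ≈ -D_mod · Δy = -7.07135 × (-0.0115) = +0.081321 = +8.1321%.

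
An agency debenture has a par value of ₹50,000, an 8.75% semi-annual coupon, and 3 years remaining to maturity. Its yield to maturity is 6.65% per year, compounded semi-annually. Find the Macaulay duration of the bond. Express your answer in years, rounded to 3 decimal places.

Periodic yield y = 0.03325. Discount each cash flow and weight by its period:
  t   CF        PV=CF/(1+0.03325)^t    t·PV
  1     2,187.50     2,117.1062     2,117.1062
  2     2,187.50     2,048.9777     4,097.9554
  3     2,187.50     1,983.0416     5,949.1247
  4     2,187.50     1,919.2273     7,676.9091
  5     2,187.50     1,857.4665     9,287.3325
  6    52,187.50    42,887.8237   257,326.9423
  Σ                 52,813.6430   286,455.3703
Price P = Σ PV = 52,813.6430.
Macaulay duration = Σ(t·PV) / P = 286,455.3703 / 52,813.6430 = 5.42389 half-year periods.
In years: 5.42389 / 2 = 2.71194 years.

2.712 years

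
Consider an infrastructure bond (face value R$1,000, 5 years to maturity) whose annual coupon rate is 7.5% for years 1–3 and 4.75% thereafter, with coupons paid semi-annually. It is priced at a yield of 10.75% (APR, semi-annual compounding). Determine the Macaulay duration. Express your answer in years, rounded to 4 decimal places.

Periodic yield y = 0.05375. Discount each cash flow and weight by its period:
  t   CF        PV=CF/(1+0.05375)^t    t·PV
  1        37.50        35.5872        35.5872
  2        37.50        33.7719        67.5439
  3        37.50        32.0493        96.1479
  4        37.50        30.4145       121.6581
  5        37.50        28.8631       144.3156
  6        37.50        27.3909       164.3452
  7        23.75        16.4627       115.2388
  8        23.75        15.6229       124.9836
  9        23.75        14.8260       133.4344
  10    1,023.75       606.4822     6,064.8217
  Σ                    841.4708     7,068.0763
Price P = Σ PV = 841.4708.
Macaulay duration = Σ(t·PV) / P = 7,068.0763 / 841.4708 = 8.39967 half-year periods.
In years: 8.39967 / 2 = 4.19983 years.

4.1998 years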